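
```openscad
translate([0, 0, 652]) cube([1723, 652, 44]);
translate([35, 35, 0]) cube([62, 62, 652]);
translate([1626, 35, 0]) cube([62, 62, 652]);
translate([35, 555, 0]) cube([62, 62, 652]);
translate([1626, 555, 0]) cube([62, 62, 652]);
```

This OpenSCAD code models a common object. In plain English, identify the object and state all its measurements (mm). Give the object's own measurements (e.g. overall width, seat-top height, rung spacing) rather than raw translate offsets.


A table: top 1723 mm (x) × 652 mm (y), 44 mm thick, upper face at z = 696 mm, on four 62×62 mm square legs, each inset 35 mm from the nearest pair of top edges from z = 0 to the bottom of the top.


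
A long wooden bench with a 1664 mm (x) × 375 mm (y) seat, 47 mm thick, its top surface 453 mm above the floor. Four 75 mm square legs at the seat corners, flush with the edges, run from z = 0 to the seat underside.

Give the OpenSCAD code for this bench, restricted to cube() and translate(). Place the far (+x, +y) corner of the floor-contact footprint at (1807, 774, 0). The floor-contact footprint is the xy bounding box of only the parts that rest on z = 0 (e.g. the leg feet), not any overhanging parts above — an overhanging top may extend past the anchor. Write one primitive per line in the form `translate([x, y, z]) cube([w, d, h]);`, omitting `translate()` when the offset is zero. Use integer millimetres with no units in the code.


translate([143, 399, 406]) cube([1664, 375, 47]);
translate([143, 399, 0]) cube([75, 75, 406]);
translate([143, 699, 0]) cube([75, 75, 406]);
translate([1732, 399, 0]) cube([75, 75, 406]);
translate([1732, 699, 0]) cube([75, 75, 406]);


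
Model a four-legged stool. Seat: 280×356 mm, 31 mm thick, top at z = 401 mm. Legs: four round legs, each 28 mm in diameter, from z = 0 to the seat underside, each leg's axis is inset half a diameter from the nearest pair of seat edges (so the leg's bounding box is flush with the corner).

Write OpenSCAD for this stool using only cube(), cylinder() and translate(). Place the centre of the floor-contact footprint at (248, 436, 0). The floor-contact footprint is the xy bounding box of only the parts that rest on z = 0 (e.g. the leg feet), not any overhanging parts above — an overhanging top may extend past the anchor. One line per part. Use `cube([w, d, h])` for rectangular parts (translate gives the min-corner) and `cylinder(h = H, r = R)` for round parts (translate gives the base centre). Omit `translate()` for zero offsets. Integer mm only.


// leg_h = 401 - 31 = 370
translate([108, 258, 370]) cube([280, 356, 31]);
translate([122, 272, 0]) cylinder(h = 370, r = 14);
translate([374, 272, 0]) cylinder(h = 370, r = 14);
translate([122, 600, 0]) cylinder(h = 370, r = 14);
translate([374, 600, 0]) cylinder(h = 370, r = 14);


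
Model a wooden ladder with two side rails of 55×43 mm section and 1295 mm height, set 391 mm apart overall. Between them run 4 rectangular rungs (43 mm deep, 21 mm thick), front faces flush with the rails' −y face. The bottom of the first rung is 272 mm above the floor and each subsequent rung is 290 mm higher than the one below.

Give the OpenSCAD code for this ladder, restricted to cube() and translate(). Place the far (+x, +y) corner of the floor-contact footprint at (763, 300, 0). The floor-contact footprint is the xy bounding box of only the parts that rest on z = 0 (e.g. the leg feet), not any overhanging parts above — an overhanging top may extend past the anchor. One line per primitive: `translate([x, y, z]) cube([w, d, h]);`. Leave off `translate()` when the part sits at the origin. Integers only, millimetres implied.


translate([372, 257, 0]) cube([55, 43, 1295]);
translate([708, 257, 0]) cube([55, 43, 1295]);
translate([427, 257, 272]) cube([281, 43, 21]);
translate([427, 257, 562]) cube([281, 43, 21]);
translate([427, 257, 852]) cube([281, 43, 21]);
translate([427, 257, 1142]) cube([281, 43, 21]);


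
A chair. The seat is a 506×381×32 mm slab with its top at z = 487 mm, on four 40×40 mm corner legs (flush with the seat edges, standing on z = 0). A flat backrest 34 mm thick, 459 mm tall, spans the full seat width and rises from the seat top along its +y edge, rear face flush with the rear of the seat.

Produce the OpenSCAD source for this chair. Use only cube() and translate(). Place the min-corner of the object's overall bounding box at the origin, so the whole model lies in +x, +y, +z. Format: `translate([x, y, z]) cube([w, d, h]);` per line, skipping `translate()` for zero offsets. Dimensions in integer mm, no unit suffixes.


translate([0, 0, 455]) cube([506, 381, 32]);
cube([40, 40, 455]);
translate([466, 0, 0]) cube([40, 40, 455]);
translate([0, 341, 0]) cube([40, 40, 455]);
translate([466, 341, 0]) cube([40, 40, 455]);
translate([0, 347, 487]) cube([506, 34, 459]);


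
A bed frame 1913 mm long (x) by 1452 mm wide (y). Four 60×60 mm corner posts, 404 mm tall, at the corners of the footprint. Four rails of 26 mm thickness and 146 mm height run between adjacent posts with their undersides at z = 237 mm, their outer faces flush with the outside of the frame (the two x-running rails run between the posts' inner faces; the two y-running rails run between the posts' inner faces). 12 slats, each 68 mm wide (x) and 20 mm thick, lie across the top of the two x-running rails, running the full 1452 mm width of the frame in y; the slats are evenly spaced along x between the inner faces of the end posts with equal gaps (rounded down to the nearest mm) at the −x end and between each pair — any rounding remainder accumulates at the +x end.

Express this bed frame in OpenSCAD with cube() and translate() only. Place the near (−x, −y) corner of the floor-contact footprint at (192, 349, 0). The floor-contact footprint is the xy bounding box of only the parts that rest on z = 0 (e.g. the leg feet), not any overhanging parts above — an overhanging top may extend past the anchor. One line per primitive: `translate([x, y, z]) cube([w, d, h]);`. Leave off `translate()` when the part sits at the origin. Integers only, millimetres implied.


translate([192, 349, 0]) cube([60, 60, 404]);
translate([192, 1741, 0]) cube([60, 60, 404]);
translate([2045, 349, 0]) cube([60, 60, 404]);
translate([2045, 1741, 0]) cube([60, 60, 404]);
translate([252, 349, 237]) cube([1793, 26, 146]);
translate([252, 1775, 237]) cube([1793, 26, 146]);
translate([192, 409, 237]) cube([26, 1332, 146]);
translate([2079, 409, 237]) cube([26, 1332, 146]);
translate([327, 349, 383]) cube([68, 1452, 20]);
translate([470, 349, 383]) cube([68, 1452, 20]);
translate([613, 349, 383]) cube([68, 1452, 20]);
translate([756, 349, 383]) cube([68, 1452, 20]);
translate([899, 349, 383]) cube([68, 1452, 20]);
translate([1042, 349, 383]) cube([68, 1452, 20]);
translate([1185, 349, 383]) cube([68, 1452, 20]);
translate([1328, 349, 383]) cube([68, 1452, 20]);
translate([1471, 349, 383]) cube([68, 1452, 20]);
translate([1614, 349, 383]) cube([68, 1452, 20]);
translate([1757, 349, 383]) cube([68, 1452, 20]);
translate([1900, 349, 383]) cube([68, 1452, 20]);


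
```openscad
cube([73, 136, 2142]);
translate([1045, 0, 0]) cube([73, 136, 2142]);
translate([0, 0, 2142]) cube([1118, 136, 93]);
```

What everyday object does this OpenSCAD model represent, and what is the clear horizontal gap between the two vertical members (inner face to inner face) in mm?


A door frame. The clear opening width is 972 mm.

Two 2142 mm tall posts with a header on top — a door frame. The left jamb is 73 mm wide at x = 0; the right jamb starts at x = 1045. The clear opening is 1045 − 73 = 972 mm.


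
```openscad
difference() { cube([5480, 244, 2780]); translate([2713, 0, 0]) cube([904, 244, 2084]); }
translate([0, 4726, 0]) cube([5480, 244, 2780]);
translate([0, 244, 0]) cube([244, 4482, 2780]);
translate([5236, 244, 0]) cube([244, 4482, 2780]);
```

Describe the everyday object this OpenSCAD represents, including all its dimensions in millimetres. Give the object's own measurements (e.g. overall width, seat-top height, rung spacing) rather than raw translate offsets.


A single room: four walls, each 2780 mm tall and 244 mm thick, enclosing an outside footprint 5480×4970 mm (x × y), no floor or roof. The front and back walls (−y and +y sides) run the full x-width; the side walls fit between their inner faces. A door opening 904 mm wide and 2084 mm tall is cut through the front wall from the floor up, its −x edge 2713 mm from the wall's −x end.


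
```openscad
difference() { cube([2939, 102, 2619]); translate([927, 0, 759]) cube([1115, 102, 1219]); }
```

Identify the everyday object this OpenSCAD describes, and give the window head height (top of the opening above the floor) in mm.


A wall with a window opening. The window head height is 1978 mm.

A wall with a rectangular opening subtracted — a window. Sill at z = 759, opening 1219 mm tall, so the head is at 759 + 1219 = 1978 mm.


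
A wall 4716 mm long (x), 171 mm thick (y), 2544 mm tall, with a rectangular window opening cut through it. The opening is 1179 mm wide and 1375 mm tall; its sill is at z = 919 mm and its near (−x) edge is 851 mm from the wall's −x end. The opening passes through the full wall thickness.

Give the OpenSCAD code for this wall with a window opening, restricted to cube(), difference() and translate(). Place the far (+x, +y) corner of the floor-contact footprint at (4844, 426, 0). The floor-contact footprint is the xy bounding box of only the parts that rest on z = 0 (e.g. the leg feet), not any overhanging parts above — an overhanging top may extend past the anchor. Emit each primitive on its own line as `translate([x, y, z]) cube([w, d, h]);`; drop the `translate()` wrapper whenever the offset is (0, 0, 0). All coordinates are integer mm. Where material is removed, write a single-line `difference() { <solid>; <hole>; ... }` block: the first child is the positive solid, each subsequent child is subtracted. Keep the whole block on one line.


difference() { translate([128, 255, 0]) cube([4716, 171, 2544]); translate([979, 255, 919]) cube([1179, 171, 1375]); }


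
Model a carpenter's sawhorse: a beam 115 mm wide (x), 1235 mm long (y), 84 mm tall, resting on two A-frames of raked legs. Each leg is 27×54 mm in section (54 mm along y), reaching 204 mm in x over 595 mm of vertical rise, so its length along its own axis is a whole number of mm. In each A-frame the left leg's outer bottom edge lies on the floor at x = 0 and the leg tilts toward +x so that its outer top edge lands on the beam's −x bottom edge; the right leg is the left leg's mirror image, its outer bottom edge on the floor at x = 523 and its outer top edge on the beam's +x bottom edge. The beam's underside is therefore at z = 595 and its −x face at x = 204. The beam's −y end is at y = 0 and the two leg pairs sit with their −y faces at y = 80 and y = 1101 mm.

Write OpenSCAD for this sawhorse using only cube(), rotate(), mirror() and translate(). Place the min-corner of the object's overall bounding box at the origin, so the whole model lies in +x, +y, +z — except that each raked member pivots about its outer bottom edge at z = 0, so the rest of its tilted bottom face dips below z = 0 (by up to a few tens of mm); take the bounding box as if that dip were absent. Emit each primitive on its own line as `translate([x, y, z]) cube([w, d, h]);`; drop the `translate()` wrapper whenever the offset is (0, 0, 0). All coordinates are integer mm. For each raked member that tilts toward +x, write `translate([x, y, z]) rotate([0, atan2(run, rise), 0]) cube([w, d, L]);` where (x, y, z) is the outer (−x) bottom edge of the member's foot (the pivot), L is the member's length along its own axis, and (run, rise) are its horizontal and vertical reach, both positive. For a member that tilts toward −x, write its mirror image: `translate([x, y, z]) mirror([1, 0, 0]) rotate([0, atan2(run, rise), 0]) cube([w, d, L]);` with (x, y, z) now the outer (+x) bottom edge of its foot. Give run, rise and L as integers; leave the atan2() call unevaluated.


translate([204, 0, 595]) cube([115, 1235, 84]);
translate([0, 80, 0]) rotate([0, atan2(204, 595), 0]) cube([27, 54, 629]);
translate([523, 80, 0]) mirror([1, 0, 0]) rotate([0, atan2(204, 595), 0]) cube([27, 54, 629]);
translate([0, 1101, 0]) rotate([0, atan2(204, 595), 0]) cube([27, 54, 629]);
translate([523, 1101, 0]) mirror([1, 0, 0]) rotate([0, atan2(204, 595), 0]) cube([27, 54, 629]);


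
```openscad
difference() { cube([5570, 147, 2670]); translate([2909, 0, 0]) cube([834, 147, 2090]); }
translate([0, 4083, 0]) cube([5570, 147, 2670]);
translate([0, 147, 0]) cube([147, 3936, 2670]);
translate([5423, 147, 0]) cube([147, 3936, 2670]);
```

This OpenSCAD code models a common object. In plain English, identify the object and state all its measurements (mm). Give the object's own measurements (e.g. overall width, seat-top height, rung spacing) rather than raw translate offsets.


A single room: four walls, each 2670 mm tall and 147 mm thick, enclosing an outside footprint 5570×4230 mm (x × y), no floor or roof. The front and back walls (−y and +y sides) run the full x-width; the side walls fit between their inner faces. A door opening 834 mm wide and 2090 mm tall is cut through the front wall from the floor up, its −x edge 2909 mm from the wall's −x end.


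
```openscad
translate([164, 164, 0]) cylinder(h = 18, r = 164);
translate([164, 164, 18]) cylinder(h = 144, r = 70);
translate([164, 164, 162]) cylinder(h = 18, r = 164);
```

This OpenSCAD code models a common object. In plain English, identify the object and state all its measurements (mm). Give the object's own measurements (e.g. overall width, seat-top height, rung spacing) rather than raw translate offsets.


A spool: two coaxial disc flanges of radius 164 mm and thickness 18 mm, joined by a core cylinder of radius 70 mm and height 144 mm. The lower flange rests on z = 0 and the three cylinders share a vertical axis.


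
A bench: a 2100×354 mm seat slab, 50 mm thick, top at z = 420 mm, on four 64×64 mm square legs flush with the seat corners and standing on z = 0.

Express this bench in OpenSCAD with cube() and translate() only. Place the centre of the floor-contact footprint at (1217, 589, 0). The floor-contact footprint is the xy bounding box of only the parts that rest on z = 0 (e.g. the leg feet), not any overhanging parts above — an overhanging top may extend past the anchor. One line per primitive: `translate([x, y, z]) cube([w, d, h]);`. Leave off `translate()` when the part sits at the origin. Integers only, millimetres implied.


// leg_h = 420 − 50 = 370
translate([167, 412, 370]) cube([2100, 354, 50]);
translate([167, 412, 0]) cube([64, 64, 370]);
translate([167, 702, 0]) cube([64, 64, 370]);
translate([2203, 412, 0]) cube([64, 64, 370]);
translate([2203, 702, 0]) cube([64, 64, 370]);


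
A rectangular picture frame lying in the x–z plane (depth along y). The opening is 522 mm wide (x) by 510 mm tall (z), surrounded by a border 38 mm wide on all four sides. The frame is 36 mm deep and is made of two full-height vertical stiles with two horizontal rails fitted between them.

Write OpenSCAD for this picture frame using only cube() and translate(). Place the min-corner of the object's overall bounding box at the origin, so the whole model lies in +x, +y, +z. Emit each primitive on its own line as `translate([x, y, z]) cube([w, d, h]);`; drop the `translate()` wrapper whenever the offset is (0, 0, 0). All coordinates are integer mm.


cube([38, 36, 586]);
translate([560, 0, 0]) cube([38, 36, 586]);
translate([38, 0, 0]) cube([522, 36, 38]);
translate([38, 0, 548]) cube([522, 36, 38]);


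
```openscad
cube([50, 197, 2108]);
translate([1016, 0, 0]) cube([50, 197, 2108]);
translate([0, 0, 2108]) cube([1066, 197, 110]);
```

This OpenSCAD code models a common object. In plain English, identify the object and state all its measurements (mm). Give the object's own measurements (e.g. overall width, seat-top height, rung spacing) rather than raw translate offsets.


A door frame. The clear opening is 966 mm wide and 2108 mm high. Two 50 mm wide jambs, 197 mm deep, stand either side of the opening from the floor to the top of the opening. A 110 mm thick head sits across the top of both jambs, spanning the full outside width of the frame.


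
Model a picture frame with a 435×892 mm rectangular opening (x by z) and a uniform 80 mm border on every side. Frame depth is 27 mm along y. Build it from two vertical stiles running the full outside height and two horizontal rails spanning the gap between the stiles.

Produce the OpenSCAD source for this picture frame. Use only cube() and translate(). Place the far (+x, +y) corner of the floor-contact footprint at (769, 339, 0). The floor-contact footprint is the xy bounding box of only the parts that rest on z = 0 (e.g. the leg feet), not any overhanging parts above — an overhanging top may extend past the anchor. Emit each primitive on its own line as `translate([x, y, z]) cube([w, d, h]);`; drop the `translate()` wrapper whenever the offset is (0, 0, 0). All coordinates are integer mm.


translate([174, 312, 0]) cube([80, 27, 1052]);
translate([689, 312, 0]) cube([80, 27, 1052]);
translate([254, 312, 0]) cube([435, 27, 80]);
translate([254, 312, 972]) cube([435, 27, 80]);


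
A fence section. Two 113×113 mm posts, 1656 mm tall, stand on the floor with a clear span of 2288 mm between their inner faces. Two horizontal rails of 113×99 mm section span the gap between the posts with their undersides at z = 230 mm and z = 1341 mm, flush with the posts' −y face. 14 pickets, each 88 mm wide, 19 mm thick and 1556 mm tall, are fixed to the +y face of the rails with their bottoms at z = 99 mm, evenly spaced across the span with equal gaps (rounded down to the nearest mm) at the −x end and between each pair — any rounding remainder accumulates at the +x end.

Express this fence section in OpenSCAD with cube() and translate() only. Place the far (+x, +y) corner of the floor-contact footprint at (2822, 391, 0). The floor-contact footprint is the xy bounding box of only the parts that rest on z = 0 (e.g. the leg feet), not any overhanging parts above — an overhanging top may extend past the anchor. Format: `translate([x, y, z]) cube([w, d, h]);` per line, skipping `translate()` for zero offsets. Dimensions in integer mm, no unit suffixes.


translate([308, 278, 0]) cube([113, 113, 1656]);
translate([2709, 278, 0]) cube([113, 113, 1656]);
translate([421, 278, 230]) cube([2288, 113, 99]);
translate([421, 278, 1341]) cube([2288, 113, 99]);
translate([491, 391, 99]) cube([88, 19, 1556]);
translate([649, 391, 99]) cube([88, 19, 1556]);
translate([807, 391, 99]) cube([88, 19, 1556]);
translate([965, 391, 99]) cube([88, 19, 1556]);
translate([1123, 391, 99]) cube([88, 19, 1556]);
translate([1281, 391, 99]) cube([88, 19, 1556]);
translate([1439, 391, 99]) cube([88, 19, 1556]);
translate([1597, 391, 99]) cube([88, 19, 1556]);
translate([1755, 391, 99]) cube([88, 19, 1556]);
translate([1913, 391, 99]) cube([88, 19, 1556]);
translate([2071, 391, 99]) cube([88, 19, 1556]);
translate([2229, 391, 99]) cube([88, 19, 1556]);
translate([2387, 391, 99]) cube([88, 19, 1556]);
translate([2545, 391, 99]) cube([88, 19, 1556]);


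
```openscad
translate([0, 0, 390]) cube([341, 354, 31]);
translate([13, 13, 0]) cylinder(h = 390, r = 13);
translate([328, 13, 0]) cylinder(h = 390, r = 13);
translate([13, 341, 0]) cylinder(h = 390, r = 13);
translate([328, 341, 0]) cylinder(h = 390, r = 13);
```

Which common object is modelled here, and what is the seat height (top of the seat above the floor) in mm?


A stool. The seat height is 421 mm.

A 341×354×31 slab at z = 390 on four corner cylinders — a stool. The seat top is 390 + 31 = 421 mm.


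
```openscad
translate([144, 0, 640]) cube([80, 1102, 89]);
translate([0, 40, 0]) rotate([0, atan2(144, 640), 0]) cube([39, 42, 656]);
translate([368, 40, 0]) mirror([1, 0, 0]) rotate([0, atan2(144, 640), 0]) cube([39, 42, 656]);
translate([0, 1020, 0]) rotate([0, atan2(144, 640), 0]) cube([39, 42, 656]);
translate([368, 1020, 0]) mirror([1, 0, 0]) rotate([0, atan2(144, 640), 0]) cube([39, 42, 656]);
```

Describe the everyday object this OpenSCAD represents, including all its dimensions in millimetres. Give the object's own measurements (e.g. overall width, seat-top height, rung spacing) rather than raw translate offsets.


A sawhorse. A 80×1102×89 mm beam (x, y, z) sits on two A-frame leg pairs. Each pair is two raked legs of 39×42 mm section (42 mm along y) splaying symmetrically in x. Each leg rises 640 mm vertically over 144 mm of horizontal reach and is 656 mm long along its own axis. Every leg's outer bottom edge rests on the floor and its outer top edge meets a bottom edge of the beam — the left legs (tilting toward +x) meet the beam's −x bottom edge, the right legs (their mirror images, tilting toward −x) meet its +x bottom edge — so the leg tops tuck under the beam, the beam's underside is 640 mm above the floor, and the feet are 368 mm apart outside-to-outside with the beam centred between them. The two leg pairs are set in 40 mm from either end of the beam.


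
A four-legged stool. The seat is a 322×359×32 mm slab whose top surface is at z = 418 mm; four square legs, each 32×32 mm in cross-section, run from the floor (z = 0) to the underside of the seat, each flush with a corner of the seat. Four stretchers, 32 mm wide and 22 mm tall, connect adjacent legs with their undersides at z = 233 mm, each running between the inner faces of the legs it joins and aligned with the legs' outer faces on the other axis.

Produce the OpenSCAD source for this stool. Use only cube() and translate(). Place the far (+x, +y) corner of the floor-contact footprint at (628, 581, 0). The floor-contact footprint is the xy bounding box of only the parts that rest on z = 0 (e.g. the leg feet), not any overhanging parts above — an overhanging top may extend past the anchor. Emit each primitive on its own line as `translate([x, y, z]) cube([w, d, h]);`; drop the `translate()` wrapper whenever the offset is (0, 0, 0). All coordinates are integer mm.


translate([306, 222, 386]) cube([322, 359, 32]);
translate([306, 222, 0]) cube([32, 32, 386]);
translate([596, 222, 0]) cube([32, 32, 386]);
translate([306, 549, 0]) cube([32, 32, 386]);
translate([596, 549, 0]) cube([32, 32, 386]);
translate([338, 222, 233]) cube([258, 32, 22]);
translate([338, 549, 233]) cube([258, 32, 22]);
translate([306, 254, 233]) cube([32, 295, 22]);
translate([596, 254, 233]) cube([32, 295, 22]);


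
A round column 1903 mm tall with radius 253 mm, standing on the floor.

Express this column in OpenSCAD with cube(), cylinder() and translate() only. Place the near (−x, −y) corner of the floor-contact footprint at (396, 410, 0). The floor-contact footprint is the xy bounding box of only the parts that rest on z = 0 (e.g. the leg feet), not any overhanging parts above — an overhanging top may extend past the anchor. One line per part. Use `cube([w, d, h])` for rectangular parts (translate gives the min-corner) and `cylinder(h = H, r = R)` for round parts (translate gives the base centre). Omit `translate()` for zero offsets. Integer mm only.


translate([649, 663, 0]) cylinder(h = 1903, r = 253);


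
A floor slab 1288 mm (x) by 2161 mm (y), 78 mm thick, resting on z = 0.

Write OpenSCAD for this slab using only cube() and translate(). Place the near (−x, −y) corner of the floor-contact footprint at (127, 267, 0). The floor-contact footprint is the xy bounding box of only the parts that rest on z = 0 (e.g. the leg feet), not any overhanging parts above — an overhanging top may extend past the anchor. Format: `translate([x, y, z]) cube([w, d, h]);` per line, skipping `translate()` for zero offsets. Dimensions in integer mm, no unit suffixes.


translate([127, 267, 0]) cube([1288, 2161, 78]);


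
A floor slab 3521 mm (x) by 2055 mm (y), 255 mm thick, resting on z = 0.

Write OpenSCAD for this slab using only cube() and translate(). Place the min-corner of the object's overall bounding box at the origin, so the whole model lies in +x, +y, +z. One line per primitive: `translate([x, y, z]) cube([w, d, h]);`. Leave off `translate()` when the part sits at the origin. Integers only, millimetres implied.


cube([3521, 2055, 255]);


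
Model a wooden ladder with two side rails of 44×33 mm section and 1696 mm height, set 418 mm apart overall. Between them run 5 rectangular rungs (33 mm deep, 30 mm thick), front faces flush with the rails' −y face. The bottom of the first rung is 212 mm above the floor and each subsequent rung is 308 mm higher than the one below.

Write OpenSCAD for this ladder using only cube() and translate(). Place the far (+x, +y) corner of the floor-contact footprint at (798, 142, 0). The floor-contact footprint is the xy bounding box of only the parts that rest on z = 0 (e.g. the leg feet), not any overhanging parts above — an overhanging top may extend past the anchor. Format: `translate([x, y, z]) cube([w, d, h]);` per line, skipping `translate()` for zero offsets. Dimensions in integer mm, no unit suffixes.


translate([380, 109, 0]) cube([44, 33, 1696]);
translate([754, 109, 0]) cube([44, 33, 1696]);
translate([424, 109, 212]) cube([330, 33, 30]);
translate([424, 109, 520]) cube([330, 33, 30]);
translate([424, 109, 828]) cube([330, 33, 30]);
translate([424, 109, 1136]) cube([330, 33, 30]);
translate([424, 109, 1444]) cube([330, 33, 30]);


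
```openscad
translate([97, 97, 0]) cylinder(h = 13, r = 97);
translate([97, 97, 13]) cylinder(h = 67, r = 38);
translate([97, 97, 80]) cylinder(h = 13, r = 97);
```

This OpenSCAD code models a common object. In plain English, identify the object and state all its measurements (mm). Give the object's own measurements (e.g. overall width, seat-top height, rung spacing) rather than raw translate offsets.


A spool: two coaxial disc flanges of radius 97 mm and thickness 13 mm, joined by a core cylinder of radius 38 mm and height 67 mm. The lower flange rests on z = 0 and the three cylinders share a vertical axis.


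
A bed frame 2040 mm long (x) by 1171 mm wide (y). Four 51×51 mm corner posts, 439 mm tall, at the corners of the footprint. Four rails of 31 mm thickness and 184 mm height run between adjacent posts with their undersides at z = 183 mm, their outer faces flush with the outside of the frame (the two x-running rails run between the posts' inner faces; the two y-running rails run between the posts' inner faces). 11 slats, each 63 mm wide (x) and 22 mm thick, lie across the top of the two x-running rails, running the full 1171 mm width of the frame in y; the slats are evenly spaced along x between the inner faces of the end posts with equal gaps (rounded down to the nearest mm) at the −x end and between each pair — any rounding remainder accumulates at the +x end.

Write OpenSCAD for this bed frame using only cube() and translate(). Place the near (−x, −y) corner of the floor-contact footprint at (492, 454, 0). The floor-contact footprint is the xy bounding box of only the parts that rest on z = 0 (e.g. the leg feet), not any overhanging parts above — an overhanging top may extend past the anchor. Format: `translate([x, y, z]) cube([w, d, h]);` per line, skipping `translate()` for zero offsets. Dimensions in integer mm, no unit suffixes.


// slat z = rail_z + rail_h = 183 + 184 = 367
// slat gap = ⌊(1938 − 11·63) / 12⌋ = 103
translate([492, 454, 0]) cube([51, 51, 439]);
translate([492, 1574, 0]) cube([51, 51, 439]);
translate([2481, 454, 0]) cube([51, 51, 439]);
translate([2481, 1574, 0]) cube([51, 51, 439]);
translate([543, 454, 183]) cube([1938, 31, 184]);
translate([543, 1594, 183]) cube([1938, 31, 184]);
translate([492, 505, 183]) cube([31, 1069, 184]);
translate([2501, 505, 183]) cube([31, 1069, 184]);
translate([646, 454, 367]) cube([63, 1171, 22]);
translate([812, 454, 367]) cube([63, 1171, 22]);
translate([978, 454, 367]) cube([63, 1171, 22]);
translate([1144, 454, 367]) cube([63, 1171, 22]);
translate([1310, 454, 367]) cube([63, 1171, 22]);
translate([1476, 454, 367]) cube([63, 1171, 22]);
translate([1642, 454, 367]) cube([63, 1171, 22]);
translate([1808, 454, 367]) cube([63, 1171, 22]);
translate([1974, 454, 367]) cube([63, 1171, 22]);
translate([2140, 454, 367]) cube([63, 1171, 22]);
translate([2306, 454, 367]) cube([63, 1171, 22]);


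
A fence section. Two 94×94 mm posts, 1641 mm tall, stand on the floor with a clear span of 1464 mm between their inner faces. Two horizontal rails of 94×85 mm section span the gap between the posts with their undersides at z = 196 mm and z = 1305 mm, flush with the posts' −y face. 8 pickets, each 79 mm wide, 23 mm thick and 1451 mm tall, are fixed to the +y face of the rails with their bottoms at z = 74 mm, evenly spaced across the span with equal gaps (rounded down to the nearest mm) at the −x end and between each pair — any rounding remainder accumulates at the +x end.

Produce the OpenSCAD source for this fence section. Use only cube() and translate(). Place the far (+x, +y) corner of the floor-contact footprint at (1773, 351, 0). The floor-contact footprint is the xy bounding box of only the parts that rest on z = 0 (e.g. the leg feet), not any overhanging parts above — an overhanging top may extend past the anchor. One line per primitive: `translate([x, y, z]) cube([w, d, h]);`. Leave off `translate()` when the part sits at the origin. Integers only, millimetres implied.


translate([121, 257, 0]) cube([94, 94, 1641]);
translate([1679, 257, 0]) cube([94, 94, 1641]);
translate([215, 257, 196]) cube([1464, 94, 85]);
translate([215, 257, 1305]) cube([1464, 94, 85]);
translate([307, 351, 74]) cube([79, 23, 1451]);
translate([478, 351, 74]) cube([79, 23, 1451]);
translate([649, 351, 74]) cube([79, 23, 1451]);
translate([820, 351, 74]) cube([79, 23, 1451]);
translate([991, 351, 74]) cube([79, 23, 1451]);
translate([1162, 351, 74]) cube([79, 23, 1451]);
translate([1333, 351, 74]) cube([79, 23, 1451]);
translate([1504, 351, 74]) cube([79, 23, 1451]);


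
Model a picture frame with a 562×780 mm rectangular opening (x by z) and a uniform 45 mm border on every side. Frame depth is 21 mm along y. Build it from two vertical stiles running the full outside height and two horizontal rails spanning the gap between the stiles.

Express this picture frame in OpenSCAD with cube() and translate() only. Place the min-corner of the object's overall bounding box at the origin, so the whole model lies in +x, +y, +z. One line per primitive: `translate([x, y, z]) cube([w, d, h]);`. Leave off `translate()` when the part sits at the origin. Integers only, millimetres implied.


cube([45, 21, 870]);
translate([607, 0, 0]) cube([45, 21, 870]);
translate([45, 0, 0]) cube([562, 21, 45]);
translate([45, 0, 825]) cube([562, 21, 45]);


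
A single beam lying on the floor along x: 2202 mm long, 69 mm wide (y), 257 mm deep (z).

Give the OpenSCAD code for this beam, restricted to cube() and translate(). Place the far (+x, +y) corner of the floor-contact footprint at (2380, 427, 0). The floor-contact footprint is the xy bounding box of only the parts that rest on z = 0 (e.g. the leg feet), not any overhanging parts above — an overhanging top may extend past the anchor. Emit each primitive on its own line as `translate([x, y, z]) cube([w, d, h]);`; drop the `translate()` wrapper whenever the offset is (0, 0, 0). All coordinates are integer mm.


translate([178, 358, 0]) cube([2202, 69, 257]);


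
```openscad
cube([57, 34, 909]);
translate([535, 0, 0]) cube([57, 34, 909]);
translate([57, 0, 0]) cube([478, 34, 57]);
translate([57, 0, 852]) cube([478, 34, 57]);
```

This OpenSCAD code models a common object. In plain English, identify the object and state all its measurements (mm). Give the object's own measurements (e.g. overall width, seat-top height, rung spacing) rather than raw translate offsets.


A rectangular picture frame lying in the x–z plane (depth along y). The opening is 478 mm wide (x) by 795 mm tall (z), surrounded by a border 57 mm wide on all four sides. The frame is 34 mm deep and is made of two full-height vertical stiles with two horizontal rails fitted between them.


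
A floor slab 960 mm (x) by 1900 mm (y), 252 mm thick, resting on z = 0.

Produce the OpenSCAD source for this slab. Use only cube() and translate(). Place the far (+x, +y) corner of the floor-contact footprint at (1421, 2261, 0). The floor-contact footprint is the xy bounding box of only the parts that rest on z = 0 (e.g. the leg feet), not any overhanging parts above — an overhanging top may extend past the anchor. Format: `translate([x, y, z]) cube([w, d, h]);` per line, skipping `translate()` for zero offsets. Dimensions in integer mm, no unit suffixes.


translate([461, 361, 0]) cube([960, 1900, 252]);


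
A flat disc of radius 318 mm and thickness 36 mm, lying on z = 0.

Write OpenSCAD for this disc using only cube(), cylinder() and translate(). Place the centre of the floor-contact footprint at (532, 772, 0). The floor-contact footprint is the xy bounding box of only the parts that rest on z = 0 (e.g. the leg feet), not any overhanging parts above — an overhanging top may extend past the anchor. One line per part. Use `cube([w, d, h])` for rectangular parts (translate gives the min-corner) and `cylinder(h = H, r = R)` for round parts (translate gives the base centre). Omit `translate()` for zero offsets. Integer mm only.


translate([532, 772, 0]) cylinder(h = 36, r = 318);


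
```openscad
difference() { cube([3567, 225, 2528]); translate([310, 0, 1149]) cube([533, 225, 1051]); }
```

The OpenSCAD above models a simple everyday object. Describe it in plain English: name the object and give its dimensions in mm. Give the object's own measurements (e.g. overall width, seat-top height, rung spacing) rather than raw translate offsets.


A wall 3567 mm long (x), 225 mm thick (y), 2528 mm tall, with a rectangular window opening cut through it. The opening is 533 mm wide and 1051 mm tall; its sill is at z = 1149 mm and its near (−x) edge is 310 mm from the wall's −x end. The opening passes through the full wall thickness.


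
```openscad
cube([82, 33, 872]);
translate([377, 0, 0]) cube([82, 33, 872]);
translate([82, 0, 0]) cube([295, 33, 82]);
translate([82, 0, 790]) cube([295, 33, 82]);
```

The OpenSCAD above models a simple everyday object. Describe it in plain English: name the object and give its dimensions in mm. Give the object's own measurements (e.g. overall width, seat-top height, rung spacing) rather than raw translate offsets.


A rectangular picture frame lying in the x–z plane (depth along y). The opening is 295 mm wide (x) by 708 mm tall (z), surrounded by a border 82 mm wide on all four sides. The frame is 33 mm deep and is made of two full-height vertical stiles with two horizontal rails fitted between them.


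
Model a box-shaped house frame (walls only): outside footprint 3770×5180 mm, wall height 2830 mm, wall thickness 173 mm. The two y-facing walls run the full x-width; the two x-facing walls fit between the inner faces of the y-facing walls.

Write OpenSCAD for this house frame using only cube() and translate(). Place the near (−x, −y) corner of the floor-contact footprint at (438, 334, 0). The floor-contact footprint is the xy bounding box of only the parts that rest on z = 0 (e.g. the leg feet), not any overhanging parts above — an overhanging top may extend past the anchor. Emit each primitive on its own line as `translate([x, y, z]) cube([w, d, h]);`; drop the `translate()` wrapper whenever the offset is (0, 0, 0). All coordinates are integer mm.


translate([438, 334, 0]) cube([3770, 173, 2830]);
translate([438, 5341, 0]) cube([3770, 173, 2830]);
translate([438, 507, 0]) cube([173, 4834, 2830]);
translate([4035, 507, 0]) cube([173, 4834, 2830]);


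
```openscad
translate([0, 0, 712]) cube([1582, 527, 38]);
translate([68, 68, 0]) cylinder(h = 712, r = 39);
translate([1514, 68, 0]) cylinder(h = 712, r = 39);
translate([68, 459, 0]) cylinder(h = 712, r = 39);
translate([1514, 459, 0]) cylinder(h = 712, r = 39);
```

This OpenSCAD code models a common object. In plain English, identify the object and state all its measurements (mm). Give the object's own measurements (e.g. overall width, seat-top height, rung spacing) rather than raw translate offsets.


A table: top 1582 mm (x) × 527 mm (y), 38 mm thick, upper face at z = 750 mm, on four round legs of 78 mm diameter, each leg's bounding box inset 29 mm from the nearest pair of top edges from z = 0 to the bottom of the top.


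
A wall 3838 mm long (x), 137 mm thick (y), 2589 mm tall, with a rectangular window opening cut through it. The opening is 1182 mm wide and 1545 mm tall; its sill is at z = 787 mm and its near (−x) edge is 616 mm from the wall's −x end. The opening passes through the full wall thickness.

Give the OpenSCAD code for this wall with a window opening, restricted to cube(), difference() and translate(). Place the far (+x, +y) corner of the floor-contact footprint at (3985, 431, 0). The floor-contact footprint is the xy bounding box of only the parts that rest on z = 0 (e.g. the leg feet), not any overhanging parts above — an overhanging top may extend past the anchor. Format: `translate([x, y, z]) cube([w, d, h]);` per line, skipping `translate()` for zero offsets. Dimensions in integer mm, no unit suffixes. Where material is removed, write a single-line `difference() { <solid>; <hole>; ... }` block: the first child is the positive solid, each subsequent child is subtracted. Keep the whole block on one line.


difference() { translate([147, 294, 0]) cube([3838, 137, 2589]); translate([763, 294, 787]) cube([1182, 137, 1545]); }


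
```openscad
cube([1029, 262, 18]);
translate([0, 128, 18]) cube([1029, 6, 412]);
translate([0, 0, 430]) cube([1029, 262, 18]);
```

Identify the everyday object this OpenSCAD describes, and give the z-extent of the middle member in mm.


An I-beam. The web height is 412 mm.

Two wide flanges with a thin centred web — an I-beam. Overall 448 mm minus two 18 mm flanges gives a web of 448 − 2·18 = 412 mm.


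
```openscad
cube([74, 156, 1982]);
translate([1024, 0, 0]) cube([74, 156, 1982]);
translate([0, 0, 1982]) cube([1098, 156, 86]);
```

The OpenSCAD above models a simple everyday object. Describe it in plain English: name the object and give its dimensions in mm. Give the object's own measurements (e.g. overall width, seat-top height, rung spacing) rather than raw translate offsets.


A door frame. The clear opening is 950 mm wide and 1982 mm high. Two 74 mm wide jambs, 156 mm deep, stand either side of the opening from the floor to the top of the opening. A 86 mm thick head sits across the top of both jambs, spanning the full outside width of the frame.


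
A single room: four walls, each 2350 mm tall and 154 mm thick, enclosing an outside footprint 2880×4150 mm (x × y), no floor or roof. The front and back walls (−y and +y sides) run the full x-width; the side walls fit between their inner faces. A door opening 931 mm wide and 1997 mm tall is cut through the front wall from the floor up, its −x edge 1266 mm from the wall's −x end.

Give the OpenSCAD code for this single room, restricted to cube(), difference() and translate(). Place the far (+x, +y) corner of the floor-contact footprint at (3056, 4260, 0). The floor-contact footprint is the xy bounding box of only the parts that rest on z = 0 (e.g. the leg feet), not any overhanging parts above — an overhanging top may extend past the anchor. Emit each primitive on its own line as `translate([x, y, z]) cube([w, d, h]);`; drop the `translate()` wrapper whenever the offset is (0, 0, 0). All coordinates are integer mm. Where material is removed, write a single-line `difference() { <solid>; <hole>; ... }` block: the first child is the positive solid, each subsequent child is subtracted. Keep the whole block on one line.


difference() { translate([176, 110, 0]) cube([2880, 154, 2350]); translate([1442, 110, 0]) cube([931, 154, 1997]); }
translate([176, 4106, 0]) cube([2880, 154, 2350]);
translate([176, 264, 0]) cube([154, 3842, 2350]);
translate([2902, 264, 0]) cube([154, 3842, 2350]);
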